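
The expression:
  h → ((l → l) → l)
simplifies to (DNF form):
l ∨ ¬h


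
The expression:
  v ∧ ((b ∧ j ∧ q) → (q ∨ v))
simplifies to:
v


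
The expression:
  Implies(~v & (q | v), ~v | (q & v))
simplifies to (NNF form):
True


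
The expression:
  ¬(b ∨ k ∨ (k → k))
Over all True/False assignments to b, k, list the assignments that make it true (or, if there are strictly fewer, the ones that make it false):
is never true.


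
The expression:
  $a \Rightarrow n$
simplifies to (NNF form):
$n \vee \neg a$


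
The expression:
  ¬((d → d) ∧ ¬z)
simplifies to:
z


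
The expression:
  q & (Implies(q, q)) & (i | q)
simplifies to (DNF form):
q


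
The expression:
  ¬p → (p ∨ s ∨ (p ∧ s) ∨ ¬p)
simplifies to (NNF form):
True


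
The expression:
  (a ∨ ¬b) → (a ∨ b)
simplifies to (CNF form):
a ∨ b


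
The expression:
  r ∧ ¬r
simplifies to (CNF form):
False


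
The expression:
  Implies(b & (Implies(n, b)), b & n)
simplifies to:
n | ~b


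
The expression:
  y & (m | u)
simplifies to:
y & (m | u)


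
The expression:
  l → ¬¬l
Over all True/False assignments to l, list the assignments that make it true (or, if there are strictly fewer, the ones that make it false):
is always true.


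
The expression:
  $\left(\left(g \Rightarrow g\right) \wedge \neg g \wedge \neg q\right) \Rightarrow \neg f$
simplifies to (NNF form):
$g \vee q \vee \neg f$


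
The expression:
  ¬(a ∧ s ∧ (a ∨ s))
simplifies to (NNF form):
¬a ∨ ¬s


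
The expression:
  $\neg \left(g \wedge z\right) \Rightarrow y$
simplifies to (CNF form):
$\left(g \vee y\right) \wedge \left(y \vee z\right)$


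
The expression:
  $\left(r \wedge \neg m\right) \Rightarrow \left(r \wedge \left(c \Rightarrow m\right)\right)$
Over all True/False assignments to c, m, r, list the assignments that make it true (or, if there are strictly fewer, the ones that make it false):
is false only for:
  c=True, m=False, r=True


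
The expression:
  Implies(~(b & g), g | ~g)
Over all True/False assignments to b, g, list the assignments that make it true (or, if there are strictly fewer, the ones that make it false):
is always true.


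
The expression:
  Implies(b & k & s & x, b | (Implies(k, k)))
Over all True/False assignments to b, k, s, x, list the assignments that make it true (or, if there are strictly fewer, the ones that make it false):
is always true.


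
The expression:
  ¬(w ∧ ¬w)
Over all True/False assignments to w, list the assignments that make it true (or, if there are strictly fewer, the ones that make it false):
is always true.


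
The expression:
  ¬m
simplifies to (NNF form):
¬m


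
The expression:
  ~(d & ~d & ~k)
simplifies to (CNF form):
True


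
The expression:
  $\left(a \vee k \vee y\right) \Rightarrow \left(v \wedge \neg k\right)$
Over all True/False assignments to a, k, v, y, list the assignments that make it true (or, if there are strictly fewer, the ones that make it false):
is true only for:
  a=False, k=False, v=False, y=False;
  a=False, k=False, v=True, y=False;
  a=False, k=False, v=True, y=True;
  a=True, k=False, v=True, y=False;
  a=True, k=False, v=True, y=True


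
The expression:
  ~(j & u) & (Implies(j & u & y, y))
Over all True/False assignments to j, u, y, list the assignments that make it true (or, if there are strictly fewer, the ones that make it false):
is false only for:
  j=True, u=True, y=False;
  j=True, u=True, y=True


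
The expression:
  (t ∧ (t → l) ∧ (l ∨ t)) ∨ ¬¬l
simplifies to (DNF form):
l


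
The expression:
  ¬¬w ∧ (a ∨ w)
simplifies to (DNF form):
w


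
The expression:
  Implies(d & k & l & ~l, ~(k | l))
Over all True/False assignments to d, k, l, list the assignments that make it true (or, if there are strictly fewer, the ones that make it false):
is always true.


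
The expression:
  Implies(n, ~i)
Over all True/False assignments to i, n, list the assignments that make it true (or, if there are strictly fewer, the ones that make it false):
is false only for:
  i=True, n=True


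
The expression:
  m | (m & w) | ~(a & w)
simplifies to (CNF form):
m | ~a | ~w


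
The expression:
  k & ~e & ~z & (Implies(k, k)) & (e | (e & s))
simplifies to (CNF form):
False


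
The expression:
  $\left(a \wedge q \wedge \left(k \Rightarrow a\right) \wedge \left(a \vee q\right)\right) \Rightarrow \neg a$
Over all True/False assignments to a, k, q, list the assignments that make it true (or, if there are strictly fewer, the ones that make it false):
is false only for:
  a=True, k=False, q=True;
  a=True, k=True, q=True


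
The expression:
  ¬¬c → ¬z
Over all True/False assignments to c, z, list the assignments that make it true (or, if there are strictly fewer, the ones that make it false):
is false only for:
  c=True, z=True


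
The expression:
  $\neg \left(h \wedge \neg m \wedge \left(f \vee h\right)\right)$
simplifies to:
$m \vee \neg h$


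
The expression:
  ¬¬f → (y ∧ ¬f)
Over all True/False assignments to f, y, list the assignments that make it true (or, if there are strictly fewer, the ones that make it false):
is true only for:
  f=False, y=False;
  f=False, y=True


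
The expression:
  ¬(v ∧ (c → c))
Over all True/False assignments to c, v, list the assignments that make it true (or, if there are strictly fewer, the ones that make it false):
is true only for:
  c=False, v=False;
  c=True, v=False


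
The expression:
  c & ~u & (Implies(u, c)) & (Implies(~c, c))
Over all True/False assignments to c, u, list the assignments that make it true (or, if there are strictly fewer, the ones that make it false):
is true only for:
  c=True, u=False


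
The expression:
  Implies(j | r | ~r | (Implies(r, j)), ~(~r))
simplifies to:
r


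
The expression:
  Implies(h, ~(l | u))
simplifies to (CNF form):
(~h | ~l) & (~h | ~u)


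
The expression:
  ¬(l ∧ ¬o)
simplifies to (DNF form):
o ∨ ¬l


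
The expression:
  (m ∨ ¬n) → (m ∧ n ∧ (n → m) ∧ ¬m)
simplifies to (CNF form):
n ∧ ¬m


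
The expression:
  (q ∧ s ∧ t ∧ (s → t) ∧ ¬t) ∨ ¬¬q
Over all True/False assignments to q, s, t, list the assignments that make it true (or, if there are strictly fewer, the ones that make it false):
is true only for:
  q=True, s=False, t=False;
  q=True, s=False, t=True;
  q=True, s=True, t=False;
  q=True, s=True, t=True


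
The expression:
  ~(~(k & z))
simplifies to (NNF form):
k & z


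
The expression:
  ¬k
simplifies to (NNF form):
¬k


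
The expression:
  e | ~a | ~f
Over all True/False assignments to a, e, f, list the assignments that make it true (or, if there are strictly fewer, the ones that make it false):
is false only for:
  a=True, e=False, f=True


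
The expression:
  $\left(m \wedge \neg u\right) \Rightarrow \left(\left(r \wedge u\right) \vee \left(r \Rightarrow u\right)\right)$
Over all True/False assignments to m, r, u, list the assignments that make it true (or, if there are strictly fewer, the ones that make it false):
is false only for:
  m=True, r=True, u=False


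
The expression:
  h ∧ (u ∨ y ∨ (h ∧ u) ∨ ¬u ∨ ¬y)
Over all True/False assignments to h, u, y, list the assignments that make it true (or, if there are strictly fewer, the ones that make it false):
is true only for:
  h=True, u=False, y=False;
  h=True, u=False, y=True;
  h=True, u=True, y=False;
  h=True, u=True, y=True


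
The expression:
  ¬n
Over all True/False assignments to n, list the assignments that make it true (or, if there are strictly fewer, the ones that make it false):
is true only for:
  n=False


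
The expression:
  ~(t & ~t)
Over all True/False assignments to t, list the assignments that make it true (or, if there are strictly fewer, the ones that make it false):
is always true.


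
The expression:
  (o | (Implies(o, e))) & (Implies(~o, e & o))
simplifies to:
o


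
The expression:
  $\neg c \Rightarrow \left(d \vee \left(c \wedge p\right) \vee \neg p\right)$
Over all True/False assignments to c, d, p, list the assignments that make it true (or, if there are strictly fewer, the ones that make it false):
is false only for:
  c=False, d=False, p=True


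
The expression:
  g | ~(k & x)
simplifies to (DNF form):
g | ~k | ~x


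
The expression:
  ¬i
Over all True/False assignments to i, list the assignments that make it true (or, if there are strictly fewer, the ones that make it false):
is true only for:
  i=False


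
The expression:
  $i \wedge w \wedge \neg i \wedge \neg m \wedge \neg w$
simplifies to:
$\text{False}$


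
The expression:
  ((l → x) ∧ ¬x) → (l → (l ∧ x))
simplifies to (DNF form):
True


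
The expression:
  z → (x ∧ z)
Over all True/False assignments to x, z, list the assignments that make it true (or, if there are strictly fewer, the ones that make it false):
is false only for:
  x=False, z=True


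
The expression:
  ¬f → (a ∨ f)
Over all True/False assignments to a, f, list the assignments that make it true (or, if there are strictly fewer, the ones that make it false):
is false only for:
  a=False, f=False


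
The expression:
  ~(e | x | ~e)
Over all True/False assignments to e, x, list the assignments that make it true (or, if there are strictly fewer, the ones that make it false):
is never true.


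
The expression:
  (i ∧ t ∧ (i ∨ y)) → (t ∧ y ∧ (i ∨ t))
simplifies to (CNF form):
y ∨ ¬i ∨ ¬t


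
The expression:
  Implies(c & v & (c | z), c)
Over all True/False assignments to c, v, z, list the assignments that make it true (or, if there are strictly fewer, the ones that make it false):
is always true.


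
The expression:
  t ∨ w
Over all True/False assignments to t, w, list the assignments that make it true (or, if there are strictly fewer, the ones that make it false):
is false only for:
  t=False, w=False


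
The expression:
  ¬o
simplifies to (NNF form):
¬o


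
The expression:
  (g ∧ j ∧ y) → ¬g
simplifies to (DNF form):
¬g ∨ ¬j ∨ ¬y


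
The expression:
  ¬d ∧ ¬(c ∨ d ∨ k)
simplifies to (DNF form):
¬c ∧ ¬d ∧ ¬k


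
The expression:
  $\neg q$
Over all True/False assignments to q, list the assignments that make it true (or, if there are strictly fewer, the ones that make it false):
is true only for:
  q=False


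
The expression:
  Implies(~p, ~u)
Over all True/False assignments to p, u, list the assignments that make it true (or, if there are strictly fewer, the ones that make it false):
is false only for:
  p=False, u=True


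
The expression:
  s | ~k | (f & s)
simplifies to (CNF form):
s | ~k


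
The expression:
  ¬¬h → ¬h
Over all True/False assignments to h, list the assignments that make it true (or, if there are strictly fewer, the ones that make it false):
is true only for:
  h=False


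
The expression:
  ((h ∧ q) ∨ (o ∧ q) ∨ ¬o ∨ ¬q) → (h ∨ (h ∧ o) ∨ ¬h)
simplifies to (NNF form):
True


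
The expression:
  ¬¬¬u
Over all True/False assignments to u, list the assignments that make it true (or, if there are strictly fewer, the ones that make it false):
is true only for:
  u=False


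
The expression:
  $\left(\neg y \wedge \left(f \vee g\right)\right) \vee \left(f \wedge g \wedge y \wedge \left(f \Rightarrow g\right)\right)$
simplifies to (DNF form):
$\left(f \wedge g\right) \vee \left(f \wedge \neg y\right) \vee \left(g \wedge \neg y\right)$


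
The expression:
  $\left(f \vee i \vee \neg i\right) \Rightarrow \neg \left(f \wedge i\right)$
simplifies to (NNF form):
$\neg f \vee \neg i$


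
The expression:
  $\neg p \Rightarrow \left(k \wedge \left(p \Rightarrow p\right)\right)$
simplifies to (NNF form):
$k \vee p$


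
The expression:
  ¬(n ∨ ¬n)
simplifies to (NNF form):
False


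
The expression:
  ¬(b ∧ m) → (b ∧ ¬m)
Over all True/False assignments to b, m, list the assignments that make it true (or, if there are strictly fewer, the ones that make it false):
is true only for:
  b=True, m=False;
  b=True, m=True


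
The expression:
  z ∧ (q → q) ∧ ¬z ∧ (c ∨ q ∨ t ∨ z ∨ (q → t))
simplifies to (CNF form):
False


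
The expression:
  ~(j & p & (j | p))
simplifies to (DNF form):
~j | ~p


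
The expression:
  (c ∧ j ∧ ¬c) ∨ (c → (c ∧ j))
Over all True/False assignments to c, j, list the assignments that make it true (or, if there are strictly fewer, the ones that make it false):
is false only for:
  c=True, j=False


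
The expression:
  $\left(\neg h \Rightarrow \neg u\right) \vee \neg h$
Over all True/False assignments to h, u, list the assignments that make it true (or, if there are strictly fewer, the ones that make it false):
is always true.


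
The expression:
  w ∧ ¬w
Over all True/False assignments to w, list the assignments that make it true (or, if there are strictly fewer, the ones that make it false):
is never true.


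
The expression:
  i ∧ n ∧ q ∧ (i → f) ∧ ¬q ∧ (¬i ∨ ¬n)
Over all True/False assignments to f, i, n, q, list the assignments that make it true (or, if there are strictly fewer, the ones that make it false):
is never true.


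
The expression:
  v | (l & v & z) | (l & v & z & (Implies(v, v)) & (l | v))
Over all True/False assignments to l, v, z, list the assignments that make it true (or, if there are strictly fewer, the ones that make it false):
is true only for:
  l=False, v=True, z=False;
  l=False, v=True, z=True;
  l=True, v=True, z=False;
  l=True, v=True, z=True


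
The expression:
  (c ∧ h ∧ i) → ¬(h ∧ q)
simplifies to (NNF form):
¬c ∨ ¬h ∨ ¬i ∨ ¬q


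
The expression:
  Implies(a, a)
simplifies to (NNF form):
True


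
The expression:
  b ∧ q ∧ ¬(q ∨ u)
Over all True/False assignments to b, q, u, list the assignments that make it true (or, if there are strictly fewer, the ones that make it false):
is never true.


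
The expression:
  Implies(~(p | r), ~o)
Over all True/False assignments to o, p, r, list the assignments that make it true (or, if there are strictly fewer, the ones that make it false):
is false only for:
  o=True, p=False, r=False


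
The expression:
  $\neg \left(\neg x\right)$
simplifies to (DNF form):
$x$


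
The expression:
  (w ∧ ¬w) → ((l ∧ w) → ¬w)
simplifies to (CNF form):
True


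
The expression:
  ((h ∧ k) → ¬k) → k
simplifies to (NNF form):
k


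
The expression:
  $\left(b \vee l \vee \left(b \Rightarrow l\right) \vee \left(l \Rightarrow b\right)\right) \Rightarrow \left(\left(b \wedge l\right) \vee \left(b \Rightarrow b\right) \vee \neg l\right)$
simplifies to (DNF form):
$\text{True}$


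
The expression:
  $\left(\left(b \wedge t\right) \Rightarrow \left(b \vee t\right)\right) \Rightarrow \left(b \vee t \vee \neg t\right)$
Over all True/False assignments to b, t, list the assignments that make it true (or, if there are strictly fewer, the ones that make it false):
is always true.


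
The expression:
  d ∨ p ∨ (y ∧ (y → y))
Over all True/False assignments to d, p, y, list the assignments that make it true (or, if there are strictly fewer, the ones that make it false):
is false only for:
  d=False, p=False, y=False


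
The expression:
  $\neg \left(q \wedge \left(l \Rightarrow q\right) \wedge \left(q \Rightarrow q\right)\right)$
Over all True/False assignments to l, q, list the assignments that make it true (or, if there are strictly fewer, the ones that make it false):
is true only for:
  l=False, q=False;
  l=True, q=False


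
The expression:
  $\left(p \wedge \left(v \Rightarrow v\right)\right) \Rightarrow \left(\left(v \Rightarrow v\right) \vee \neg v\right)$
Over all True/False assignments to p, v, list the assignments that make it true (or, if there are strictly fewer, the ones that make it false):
is always true.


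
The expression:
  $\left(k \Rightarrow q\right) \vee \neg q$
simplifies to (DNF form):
$\text{True}$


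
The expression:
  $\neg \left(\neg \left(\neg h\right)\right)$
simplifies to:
$\neg h$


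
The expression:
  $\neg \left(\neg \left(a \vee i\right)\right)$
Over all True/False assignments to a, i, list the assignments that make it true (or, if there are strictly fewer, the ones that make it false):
is false only for:
  a=False, i=False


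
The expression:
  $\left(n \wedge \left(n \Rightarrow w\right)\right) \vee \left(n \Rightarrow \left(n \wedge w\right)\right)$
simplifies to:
$w \vee \neg n$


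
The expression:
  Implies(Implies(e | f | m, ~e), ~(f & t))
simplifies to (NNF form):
e | ~f | ~t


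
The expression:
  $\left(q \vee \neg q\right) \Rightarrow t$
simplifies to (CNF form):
$t$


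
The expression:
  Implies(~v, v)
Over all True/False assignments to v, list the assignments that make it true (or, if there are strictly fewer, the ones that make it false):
is true only for:
  v=True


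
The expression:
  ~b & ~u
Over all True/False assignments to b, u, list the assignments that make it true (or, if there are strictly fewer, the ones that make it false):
is true only for:
  b=False, u=False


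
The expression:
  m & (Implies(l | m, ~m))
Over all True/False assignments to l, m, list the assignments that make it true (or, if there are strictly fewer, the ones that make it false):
is never true.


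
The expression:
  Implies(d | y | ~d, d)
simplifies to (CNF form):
d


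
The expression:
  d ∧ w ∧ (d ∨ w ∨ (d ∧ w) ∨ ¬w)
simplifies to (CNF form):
d ∧ w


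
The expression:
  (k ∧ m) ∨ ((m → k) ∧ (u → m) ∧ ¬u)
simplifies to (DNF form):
(k ∧ m) ∨ (¬m ∧ ¬u)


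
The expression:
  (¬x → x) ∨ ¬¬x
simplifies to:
x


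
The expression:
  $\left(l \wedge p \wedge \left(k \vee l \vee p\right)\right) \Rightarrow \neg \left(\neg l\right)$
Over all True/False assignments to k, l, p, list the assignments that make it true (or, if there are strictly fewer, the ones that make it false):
is always true.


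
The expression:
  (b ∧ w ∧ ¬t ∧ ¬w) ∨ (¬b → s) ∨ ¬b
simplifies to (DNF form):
True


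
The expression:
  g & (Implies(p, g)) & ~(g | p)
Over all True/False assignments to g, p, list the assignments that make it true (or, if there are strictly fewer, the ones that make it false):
is never true.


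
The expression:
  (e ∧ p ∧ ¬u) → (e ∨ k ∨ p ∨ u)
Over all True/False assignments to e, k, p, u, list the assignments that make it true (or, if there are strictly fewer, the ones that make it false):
is always true.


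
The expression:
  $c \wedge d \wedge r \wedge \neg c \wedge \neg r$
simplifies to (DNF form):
$\text{False}$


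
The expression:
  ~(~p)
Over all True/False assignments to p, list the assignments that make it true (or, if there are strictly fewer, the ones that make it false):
is true only for:
  p=True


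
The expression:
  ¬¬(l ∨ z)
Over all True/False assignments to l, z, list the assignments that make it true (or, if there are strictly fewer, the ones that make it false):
is false only for:
  l=False, z=False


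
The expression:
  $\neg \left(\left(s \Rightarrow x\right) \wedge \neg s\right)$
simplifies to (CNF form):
$s$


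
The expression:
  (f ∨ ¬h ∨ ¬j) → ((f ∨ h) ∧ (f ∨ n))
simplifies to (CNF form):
(f ∨ h) ∧ (f ∨ j ∨ n)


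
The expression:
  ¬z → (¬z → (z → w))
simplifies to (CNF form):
True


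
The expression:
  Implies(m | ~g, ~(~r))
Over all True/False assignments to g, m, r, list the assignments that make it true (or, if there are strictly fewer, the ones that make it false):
is false only for:
  g=False, m=False, r=False;
  g=False, m=True, r=False;
  g=True, m=True, r=False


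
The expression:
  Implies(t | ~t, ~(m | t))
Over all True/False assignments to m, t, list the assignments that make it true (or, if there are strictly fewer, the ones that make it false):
is true only for:
  m=False, t=False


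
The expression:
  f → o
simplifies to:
o ∨ ¬f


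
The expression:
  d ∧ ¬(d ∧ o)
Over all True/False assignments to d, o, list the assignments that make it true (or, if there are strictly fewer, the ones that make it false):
is true only for:
  d=True, o=False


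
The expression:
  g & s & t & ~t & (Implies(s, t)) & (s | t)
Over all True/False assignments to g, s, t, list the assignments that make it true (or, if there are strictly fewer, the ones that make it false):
is never true.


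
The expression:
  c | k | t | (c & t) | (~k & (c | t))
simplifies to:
c | k | t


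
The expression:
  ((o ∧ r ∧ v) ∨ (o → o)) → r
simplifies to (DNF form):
r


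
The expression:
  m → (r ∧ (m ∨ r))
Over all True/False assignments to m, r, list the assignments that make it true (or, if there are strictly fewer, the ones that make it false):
is false only for:
  m=True, r=False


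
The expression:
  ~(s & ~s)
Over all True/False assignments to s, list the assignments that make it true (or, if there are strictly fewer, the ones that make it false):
is always true.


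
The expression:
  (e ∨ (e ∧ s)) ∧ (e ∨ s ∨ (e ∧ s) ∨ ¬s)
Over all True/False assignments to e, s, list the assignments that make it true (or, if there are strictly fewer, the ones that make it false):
is true only for:
  e=True, s=False;
  e=True, s=True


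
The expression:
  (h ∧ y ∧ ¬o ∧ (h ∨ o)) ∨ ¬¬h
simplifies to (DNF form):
h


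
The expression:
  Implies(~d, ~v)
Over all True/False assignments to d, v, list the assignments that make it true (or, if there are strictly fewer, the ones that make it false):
is false only for:
  d=False, v=True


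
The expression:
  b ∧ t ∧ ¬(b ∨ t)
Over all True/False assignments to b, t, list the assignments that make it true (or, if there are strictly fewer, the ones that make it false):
is never true.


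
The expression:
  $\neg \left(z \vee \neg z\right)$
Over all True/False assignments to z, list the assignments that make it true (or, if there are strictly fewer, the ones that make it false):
is never true.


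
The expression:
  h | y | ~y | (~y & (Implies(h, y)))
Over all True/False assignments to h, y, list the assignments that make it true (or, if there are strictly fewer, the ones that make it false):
is always true.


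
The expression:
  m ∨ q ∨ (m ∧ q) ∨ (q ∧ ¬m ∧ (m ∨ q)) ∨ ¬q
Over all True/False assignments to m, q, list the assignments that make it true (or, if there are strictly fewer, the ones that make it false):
is always true.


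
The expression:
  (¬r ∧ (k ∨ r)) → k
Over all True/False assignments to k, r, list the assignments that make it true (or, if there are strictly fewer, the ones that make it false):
is always true.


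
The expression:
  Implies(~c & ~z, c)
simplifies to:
c | z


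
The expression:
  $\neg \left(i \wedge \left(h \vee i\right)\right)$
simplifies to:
$\neg i$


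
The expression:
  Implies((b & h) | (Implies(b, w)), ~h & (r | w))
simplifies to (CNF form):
~h & (b | r | w)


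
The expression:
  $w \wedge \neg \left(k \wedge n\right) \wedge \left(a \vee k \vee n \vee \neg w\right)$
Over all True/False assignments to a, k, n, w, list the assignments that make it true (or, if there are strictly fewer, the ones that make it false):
is true only for:
  a=False, k=False, n=True, w=True;
  a=False, k=True, n=False, w=True;
  a=True, k=False, n=False, w=True;
  a=True, k=False, n=True, w=True;
  a=True, k=True, n=False, w=True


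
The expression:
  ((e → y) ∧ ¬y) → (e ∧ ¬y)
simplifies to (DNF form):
e ∨ y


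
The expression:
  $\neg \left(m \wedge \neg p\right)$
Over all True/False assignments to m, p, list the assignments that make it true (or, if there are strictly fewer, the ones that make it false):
is false only for:
  m=True, p=False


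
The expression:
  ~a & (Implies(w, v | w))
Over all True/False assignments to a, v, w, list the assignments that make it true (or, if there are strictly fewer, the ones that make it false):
is true only for:
  a=False, v=False, w=False;
  a=False, v=False, w=True;
  a=False, v=True, w=False;
  a=False, v=True, w=True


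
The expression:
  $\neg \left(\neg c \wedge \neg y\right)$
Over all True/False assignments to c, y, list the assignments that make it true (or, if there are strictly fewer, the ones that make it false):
is false only for:
  c=False, y=False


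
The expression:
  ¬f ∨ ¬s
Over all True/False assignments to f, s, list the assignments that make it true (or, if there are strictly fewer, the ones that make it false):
is false only for:
  f=True, s=True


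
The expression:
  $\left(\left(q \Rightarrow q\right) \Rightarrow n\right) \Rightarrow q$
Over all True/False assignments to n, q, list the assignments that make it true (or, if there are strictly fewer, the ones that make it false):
is false only for:
  n=True, q=False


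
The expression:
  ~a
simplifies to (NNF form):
~a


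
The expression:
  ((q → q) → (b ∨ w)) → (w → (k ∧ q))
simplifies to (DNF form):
(k ∧ q) ∨ ¬w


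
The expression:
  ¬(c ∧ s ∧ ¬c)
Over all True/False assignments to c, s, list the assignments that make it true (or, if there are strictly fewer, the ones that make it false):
is always true.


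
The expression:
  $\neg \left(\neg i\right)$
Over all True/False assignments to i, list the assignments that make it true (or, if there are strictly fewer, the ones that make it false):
is true only for:
  i=True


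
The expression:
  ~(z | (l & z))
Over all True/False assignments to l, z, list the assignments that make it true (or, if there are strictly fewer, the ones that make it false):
is true only for:
  l=False, z=False;
  l=True, z=False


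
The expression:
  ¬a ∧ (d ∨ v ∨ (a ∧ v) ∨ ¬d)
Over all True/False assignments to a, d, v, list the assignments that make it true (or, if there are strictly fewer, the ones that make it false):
is true only for:
  a=False, d=False, v=False;
  a=False, d=False, v=True;
  a=False, d=True, v=False;
  a=False, d=True, v=True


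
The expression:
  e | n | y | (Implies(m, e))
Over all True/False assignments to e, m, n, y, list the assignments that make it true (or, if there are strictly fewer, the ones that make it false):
is false only for:
  e=False, m=True, n=False, y=False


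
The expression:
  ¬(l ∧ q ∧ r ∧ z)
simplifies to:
¬l ∨ ¬q ∨ ¬r ∨ ¬z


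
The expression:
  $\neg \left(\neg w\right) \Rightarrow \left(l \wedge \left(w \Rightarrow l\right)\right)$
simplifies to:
$l \vee \neg w$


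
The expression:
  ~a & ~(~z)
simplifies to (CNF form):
z & ~a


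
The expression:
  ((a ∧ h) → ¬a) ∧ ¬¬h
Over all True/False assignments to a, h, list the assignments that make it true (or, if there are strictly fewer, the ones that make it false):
is true only for:
  a=False, h=True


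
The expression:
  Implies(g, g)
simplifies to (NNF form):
True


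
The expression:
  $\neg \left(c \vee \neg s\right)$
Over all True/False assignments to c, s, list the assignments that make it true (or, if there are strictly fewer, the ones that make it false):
is true only for:
  c=False, s=True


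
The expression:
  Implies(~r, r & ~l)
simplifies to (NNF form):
r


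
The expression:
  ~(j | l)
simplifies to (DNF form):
~j & ~l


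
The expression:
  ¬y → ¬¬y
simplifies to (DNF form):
y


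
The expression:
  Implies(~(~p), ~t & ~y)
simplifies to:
~p | (~t & ~y)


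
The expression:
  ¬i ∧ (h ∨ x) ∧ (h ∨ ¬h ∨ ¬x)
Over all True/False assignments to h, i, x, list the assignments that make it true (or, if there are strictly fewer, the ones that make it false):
is true only for:
  h=False, i=False, x=True;
  h=True, i=False, x=False;
  h=True, i=False, x=True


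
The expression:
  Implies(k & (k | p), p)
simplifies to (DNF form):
p | ~k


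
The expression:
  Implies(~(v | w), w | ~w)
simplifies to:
True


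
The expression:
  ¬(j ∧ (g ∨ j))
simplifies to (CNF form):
¬j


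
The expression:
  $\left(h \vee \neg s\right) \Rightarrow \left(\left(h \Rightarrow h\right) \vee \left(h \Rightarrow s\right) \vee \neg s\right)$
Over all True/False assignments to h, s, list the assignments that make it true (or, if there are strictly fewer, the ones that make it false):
is always true.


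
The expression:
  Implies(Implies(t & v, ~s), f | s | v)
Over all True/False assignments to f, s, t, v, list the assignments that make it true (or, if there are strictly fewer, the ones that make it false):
is false only for:
  f=False, s=False, t=False, v=False;
  f=False, s=False, t=True, v=False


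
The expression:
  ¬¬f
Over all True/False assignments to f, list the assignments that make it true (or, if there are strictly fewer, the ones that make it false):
is true only for:
  f=True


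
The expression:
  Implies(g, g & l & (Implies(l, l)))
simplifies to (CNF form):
l | ~g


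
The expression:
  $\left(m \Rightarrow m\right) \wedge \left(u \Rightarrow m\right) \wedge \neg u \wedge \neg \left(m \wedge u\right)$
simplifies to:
$\neg u$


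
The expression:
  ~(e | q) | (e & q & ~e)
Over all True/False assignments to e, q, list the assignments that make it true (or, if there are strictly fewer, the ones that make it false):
is true only for:
  e=False, q=False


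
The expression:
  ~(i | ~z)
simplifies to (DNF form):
z & ~i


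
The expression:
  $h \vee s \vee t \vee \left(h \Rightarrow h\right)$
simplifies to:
$\text{True}$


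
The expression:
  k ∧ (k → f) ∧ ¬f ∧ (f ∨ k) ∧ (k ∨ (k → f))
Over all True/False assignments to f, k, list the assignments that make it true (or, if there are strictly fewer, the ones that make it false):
is never true.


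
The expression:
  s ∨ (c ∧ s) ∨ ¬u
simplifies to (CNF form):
s ∨ ¬u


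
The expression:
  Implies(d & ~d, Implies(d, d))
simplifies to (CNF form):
True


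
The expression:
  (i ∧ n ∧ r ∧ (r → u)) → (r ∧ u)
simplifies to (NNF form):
True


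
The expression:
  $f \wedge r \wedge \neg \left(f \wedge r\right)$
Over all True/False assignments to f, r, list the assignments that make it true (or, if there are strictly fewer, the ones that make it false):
is never true.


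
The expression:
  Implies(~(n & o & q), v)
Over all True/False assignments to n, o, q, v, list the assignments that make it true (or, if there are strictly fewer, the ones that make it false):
is false only for:
  n=False, o=False, q=False, v=False;
  n=False, o=False, q=True, v=False;
  n=False, o=True, q=False, v=False;
  n=False, o=True, q=True, v=False;
  n=True, o=False, q=False, v=False;
  n=True, o=False, q=True, v=False;
  n=True, o=True, q=False, v=False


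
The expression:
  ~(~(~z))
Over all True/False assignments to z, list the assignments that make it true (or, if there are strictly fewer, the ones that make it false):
is true only for:
  z=False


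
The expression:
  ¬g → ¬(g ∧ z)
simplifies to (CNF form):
True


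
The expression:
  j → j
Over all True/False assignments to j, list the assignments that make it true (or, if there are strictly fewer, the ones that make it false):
is always true.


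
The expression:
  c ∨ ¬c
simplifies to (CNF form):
True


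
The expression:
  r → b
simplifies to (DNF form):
b ∨ ¬r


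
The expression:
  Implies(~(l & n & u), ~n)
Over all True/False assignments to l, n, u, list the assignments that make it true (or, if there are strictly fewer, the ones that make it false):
is false only for:
  l=False, n=True, u=False;
  l=False, n=True, u=True;
  l=True, n=True, u=False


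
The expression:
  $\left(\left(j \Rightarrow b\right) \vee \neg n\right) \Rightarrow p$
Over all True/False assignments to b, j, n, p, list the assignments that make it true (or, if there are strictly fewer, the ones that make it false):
is false only for:
  b=False, j=False, n=False, p=False;
  b=False, j=False, n=True, p=False;
  b=False, j=True, n=False, p=False;
  b=True, j=False, n=False, p=False;
  b=True, j=False, n=True, p=False;
  b=True, j=True, n=False, p=False;
  b=True, j=True, n=True, p=False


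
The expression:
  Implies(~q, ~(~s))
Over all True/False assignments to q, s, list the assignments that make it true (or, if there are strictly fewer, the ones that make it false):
is false only for:
  q=False, s=False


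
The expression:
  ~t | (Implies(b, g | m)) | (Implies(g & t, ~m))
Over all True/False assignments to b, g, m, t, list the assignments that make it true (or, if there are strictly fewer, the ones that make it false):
is always true.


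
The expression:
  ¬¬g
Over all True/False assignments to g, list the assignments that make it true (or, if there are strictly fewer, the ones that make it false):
is true only for:
  g=True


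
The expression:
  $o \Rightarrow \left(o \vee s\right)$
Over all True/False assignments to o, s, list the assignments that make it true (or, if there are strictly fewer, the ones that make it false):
is always true.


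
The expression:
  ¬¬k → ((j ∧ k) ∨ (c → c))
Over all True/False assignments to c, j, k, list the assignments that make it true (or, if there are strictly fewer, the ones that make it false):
is always true.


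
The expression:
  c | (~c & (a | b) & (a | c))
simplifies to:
a | c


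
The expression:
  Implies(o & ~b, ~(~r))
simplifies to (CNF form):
b | r | ~o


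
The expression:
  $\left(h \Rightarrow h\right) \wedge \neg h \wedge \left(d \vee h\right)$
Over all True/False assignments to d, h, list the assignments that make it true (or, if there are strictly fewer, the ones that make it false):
is true only for:
  d=True, h=False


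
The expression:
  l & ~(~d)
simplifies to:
d & l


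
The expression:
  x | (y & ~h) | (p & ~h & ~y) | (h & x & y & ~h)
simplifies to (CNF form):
(x | ~h) & (p | x | y)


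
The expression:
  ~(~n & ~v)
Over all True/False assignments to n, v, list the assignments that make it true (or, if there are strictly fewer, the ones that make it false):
is false only for:
  n=False, v=False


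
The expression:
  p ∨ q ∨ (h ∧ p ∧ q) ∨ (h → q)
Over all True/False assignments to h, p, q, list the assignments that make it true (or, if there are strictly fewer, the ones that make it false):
is false only for:
  h=True, p=False, q=False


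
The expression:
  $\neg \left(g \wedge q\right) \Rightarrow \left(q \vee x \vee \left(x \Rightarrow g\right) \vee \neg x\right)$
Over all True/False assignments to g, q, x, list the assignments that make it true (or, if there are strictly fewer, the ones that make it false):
is always true.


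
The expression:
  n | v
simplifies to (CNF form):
n | v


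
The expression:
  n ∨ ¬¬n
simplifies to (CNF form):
n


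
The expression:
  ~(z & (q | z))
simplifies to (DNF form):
~z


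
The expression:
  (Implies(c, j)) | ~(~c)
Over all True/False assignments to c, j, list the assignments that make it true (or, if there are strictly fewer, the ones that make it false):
is always true.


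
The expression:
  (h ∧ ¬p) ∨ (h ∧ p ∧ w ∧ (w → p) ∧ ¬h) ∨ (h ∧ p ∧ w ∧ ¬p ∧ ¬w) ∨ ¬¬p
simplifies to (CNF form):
h ∨ p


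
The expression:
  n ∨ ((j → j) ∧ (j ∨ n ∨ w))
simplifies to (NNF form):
j ∨ n ∨ w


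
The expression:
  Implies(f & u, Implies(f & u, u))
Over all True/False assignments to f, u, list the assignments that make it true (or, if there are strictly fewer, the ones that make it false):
is always true.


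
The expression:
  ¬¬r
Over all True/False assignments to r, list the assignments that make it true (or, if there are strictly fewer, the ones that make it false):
is true only for:
  r=True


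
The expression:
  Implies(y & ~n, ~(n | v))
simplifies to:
n | ~v | ~y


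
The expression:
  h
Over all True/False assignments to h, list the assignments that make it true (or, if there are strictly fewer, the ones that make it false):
is true only for:
  h=True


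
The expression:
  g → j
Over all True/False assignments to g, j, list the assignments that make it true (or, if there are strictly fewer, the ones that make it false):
is false only for:
  g=True, j=False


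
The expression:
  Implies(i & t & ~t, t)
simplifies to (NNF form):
True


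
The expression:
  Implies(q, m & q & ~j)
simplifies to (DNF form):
~q | (m & ~j)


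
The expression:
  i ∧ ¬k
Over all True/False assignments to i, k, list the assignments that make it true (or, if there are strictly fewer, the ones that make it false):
is true only for:
  i=True, k=False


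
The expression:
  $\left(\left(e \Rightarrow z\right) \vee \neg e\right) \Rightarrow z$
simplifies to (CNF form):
$e \vee z$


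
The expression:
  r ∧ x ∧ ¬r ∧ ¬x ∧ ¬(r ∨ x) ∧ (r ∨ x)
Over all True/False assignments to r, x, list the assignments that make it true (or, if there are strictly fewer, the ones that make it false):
is never true.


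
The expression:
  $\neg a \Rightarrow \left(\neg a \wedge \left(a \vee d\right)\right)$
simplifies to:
$a \vee d$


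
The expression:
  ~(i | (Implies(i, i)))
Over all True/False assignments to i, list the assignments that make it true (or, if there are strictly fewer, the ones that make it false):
is never true.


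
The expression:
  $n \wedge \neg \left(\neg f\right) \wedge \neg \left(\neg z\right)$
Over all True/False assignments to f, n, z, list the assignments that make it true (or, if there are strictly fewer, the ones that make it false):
is true only for:
  f=True, n=True, z=True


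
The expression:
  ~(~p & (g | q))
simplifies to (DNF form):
p | (~g & ~q)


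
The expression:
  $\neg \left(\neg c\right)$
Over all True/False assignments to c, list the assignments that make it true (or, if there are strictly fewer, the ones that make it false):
is true only for:
  c=True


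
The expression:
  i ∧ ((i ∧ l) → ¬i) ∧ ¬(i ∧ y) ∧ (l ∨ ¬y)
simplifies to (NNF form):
i ∧ ¬l ∧ ¬y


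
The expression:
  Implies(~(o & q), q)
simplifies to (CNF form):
q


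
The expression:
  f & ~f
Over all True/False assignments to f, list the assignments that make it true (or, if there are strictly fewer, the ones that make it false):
is never true.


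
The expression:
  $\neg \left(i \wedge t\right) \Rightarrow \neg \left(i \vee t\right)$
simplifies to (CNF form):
$\left(i \vee \neg t\right) \wedge \left(t \vee \neg i\right)$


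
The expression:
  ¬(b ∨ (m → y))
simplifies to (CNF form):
m ∧ ¬b ∧ ¬y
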